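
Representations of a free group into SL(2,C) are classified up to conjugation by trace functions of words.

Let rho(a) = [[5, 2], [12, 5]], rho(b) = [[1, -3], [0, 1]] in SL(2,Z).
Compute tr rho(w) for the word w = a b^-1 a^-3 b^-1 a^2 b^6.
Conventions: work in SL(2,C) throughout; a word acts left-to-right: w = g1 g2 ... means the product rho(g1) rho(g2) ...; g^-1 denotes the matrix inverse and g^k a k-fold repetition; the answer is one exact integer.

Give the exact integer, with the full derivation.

265219922

rho(a) = [[5, 2], [12, 5]]
... * rho(b^-1) = [[1, 3], [0, 1]]  ->  [[5, 17], [12, 41]]
... * rho(a^-1) = [[5, -2], [-12, 5]]  ->  [[-179, 75], [-432, 181]]
... * rho(a^-1) = [[5, -2], [-12, 5]]  ->  [[-1795, 733], [-4332, 1769]]
... * rho(a^-1) = [[5, -2], [-12, 5]]  ->  [[-17771, 7255], [-42888, 17509]]
... * rho(b^-1) = [[1, 3], [0, 1]]  ->  [[-17771, -46058], [-42888, -111155]]
... * rho(a) = [[5, 2], [12, 5]]  ->  [[-641551, -265832], [-1548300, -641551]]
... * rho(a) = [[5, 2], [12, 5]]  ->  [[-6397739, -2612262], [-15440112, -6304355]]
... * rho(b) = [[1, -3], [0, 1]]  ->  [[-6397739, 16580955], [-15440112, 40015981]]
... * rho(b) = [[1, -3], [0, 1]]  ->  [[-6397739, 35774172], [-15440112, 86336317]]
... * rho(b) = [[1, -3], [0, 1]]  ->  [[-6397739, 54967389], [-15440112, 132656653]]
... * rho(b) = [[1, -3], [0, 1]]  ->  [[-6397739, 74160606], [-15440112, 178976989]]
... * rho(b) = [[1, -3], [0, 1]]  ->  [[-6397739, 93353823], [-15440112, 225297325]]
... * rho(b) = [[1, -3], [0, 1]]  ->  [[-6397739, 112547040], [-15440112, 271617661]]
tr = -6397739 + 271617661 = 265219922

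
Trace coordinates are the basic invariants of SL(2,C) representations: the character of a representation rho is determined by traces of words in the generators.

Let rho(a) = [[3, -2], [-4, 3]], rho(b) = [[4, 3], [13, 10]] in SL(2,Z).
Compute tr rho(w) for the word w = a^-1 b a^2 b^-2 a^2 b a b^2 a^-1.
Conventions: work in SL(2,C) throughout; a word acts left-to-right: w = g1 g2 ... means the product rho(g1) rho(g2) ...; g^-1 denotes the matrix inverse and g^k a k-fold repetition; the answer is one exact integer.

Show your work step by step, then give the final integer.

rho(a^-1) = [[3, 2], [4, 3]]
... * rho(b) = [[4, 3], [13, 10]]  ->  [[38, 29], [55, 42]]
... * rho(a) = [[3, -2], [-4, 3]]  ->  [[-2, 11], [-3, 16]]
... * rho(a) = [[3, -2], [-4, 3]]  ->  [[-50, 37], [-73, 54]]
... * rho(b^-1) = [[10, -3], [-13, 4]]  ->  [[-981, 298], [-1432, 435]]
... * rho(b^-1) = [[10, -3], [-13, 4]]  ->  [[-13684, 4135], [-19975, 6036]]
... * rho(a) = [[3, -2], [-4, 3]]  ->  [[-57592, 39773], [-84069, 58058]]
... * rho(a) = [[3, -2], [-4, 3]]  ->  [[-331868, 234503], [-484439, 342312]]
... * rho(b) = [[4, 3], [13, 10]]  ->  [[1721067, 1349426], [2512300, 1969803]]
... * rho(a) = [[3, -2], [-4, 3]]  ->  [[-234503, 606144], [-342312, 884809]]
... * rho(b) = [[4, 3], [13, 10]]  ->  [[6941860, 5357931], [10133269, 7821154]]
... * rho(b) = [[4, 3], [13, 10]]  ->  [[97420543, 74404890], [142208078, 108611347]]
... * rho(a^-1) = [[3, 2], [4, 3]]  ->  [[589881189, 418055756], [861069622, 610250197]]
tr = 589881189 + 610250197 = 1200131386

1200131386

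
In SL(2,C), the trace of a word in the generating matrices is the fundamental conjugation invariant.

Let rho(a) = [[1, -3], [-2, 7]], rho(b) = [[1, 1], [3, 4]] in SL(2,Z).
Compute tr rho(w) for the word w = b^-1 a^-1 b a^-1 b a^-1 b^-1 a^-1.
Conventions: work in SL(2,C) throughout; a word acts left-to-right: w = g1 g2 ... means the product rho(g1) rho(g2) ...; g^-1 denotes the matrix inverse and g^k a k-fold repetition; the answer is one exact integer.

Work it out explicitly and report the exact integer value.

rho(b^-1) = [[4, -1], [-3, 1]]
... * rho(a^-1) = [[7, 3], [2, 1]]  ->  [[26, 11], [-19, -8]]
... * rho(b) = [[1, 1], [3, 4]]  ->  [[59, 70], [-43, -51]]
... * rho(a^-1) = [[7, 3], [2, 1]]  ->  [[553, 247], [-403, -180]]
... * rho(b) = [[1, 1], [3, 4]]  ->  [[1294, 1541], [-943, -1123]]
... * rho(a^-1) = [[7, 3], [2, 1]]  ->  [[12140, 5423], [-8847, -3952]]
... * rho(b^-1) = [[4, -1], [-3, 1]]  ->  [[32291, -6717], [-23532, 4895]]
... * rho(a^-1) = [[7, 3], [2, 1]]  ->  [[212603, 90156], [-154934, -65701]]
tr = 212603 + -65701 = 146902

146902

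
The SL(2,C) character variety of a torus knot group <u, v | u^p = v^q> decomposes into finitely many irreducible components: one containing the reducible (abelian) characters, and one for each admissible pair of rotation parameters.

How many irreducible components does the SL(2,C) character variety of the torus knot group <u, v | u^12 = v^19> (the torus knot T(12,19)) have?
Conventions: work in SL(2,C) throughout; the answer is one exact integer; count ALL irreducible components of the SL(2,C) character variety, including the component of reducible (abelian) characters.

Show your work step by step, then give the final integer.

100

In the torus knot group T(12,19), u^12 = v^19 is central, so an irreducible representation sends it to +I or -I (Schur).
On an irreducible component, tr(u) is locked at 2*cos(pi*alpha/12) for some alpha in 1..11, and tr(v) at 2*cos(pi*beta/19) for some beta in 1..18.
Consistency of u^12 = (-1)^alpha I with v^19 = (-1)^beta I forces alpha = beta (mod 2).
count pairs: odd alpha (6 choices) x odd beta (9), plus even alpha (5) x even beta (9): 6*9 + 5*9 = 99.
That is 99 components of irreducible characters, and with the reducible (abelian) component the total is 100.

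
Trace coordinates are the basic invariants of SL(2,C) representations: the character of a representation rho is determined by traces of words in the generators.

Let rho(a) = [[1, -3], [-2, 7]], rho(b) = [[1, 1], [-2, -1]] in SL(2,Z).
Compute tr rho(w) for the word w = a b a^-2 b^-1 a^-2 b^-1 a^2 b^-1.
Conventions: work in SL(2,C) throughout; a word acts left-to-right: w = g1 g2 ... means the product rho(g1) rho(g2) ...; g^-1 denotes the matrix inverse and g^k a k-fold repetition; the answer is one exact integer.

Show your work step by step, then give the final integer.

rho(a) = [[1, -3], [-2, 7]]
... * rho(b) = [[1, 1], [-2, -1]]  ->  [[7, 4], [-16, -9]]
... * rho(a^-1) = [[7, 3], [2, 1]]  ->  [[57, 25], [-130, -57]]
... * rho(a^-1) = [[7, 3], [2, 1]]  ->  [[449, 196], [-1024, -447]]
... * rho(b^-1) = [[-1, -1], [2, 1]]  ->  [[-57, -253], [130, 577]]
... * rho(a^-1) = [[7, 3], [2, 1]]  ->  [[-905, -424], [2064, 967]]
... * rho(a^-1) = [[7, 3], [2, 1]]  ->  [[-7183, -3139], [16382, 7159]]
... * rho(b^-1) = [[-1, -1], [2, 1]]  ->  [[905, 4044], [-2064, -9223]]
... * rho(a) = [[1, -3], [-2, 7]]  ->  [[-7183, 25593], [16382, -58369]]
... * rho(a) = [[1, -3], [-2, 7]]  ->  [[-58369, 200700], [133120, -457729]]
... * rho(b^-1) = [[-1, -1], [2, 1]]  ->  [[459769, 259069], [-1048578, -590849]]
tr = 459769 + -590849 = -131080

-131080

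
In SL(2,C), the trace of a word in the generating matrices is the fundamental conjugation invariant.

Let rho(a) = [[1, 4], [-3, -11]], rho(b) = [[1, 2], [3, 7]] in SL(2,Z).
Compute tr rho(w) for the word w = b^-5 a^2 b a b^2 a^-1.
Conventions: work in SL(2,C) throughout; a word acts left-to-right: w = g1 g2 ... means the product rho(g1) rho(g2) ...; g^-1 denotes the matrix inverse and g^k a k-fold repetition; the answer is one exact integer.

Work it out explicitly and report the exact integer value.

rho(b^-1) = [[7, -2], [-3, 1]]
... * rho(b^-1) = [[7, -2], [-3, 1]]  ->  [[55, -16], [-24, 7]]
... * rho(b^-1) = [[7, -2], [-3, 1]]  ->  [[433, -126], [-189, 55]]
... * rho(b^-1) = [[7, -2], [-3, 1]]  ->  [[3409, -992], [-1488, 433]]
... * rho(b^-1) = [[7, -2], [-3, 1]]  ->  [[26839, -7810], [-11715, 3409]]
... * rho(a) = [[1, 4], [-3, -11]]  ->  [[50269, 193266], [-21942, -84359]]
... * rho(a) = [[1, 4], [-3, -11]]  ->  [[-529529, -1924850], [231135, 840181]]
... * rho(b) = [[1, 2], [3, 7]]  ->  [[-6304079, -14533008], [2751678, 6343537]]
... * rho(a) = [[1, 4], [-3, -11]]  ->  [[37294945, 134646772], [-16278933, -58772195]]
... * rho(b) = [[1, 2], [3, 7]]  ->  [[441235261, 1017117294], [-192595518, -443963231]]
... * rho(b) = [[1, 2], [3, 7]]  ->  [[3492587143, 8002291580], [-1524485211, -3492933653]]
... * rho(a^-1) = [[-11, -4], [3, 1]]  ->  [[-14411583833, -5968056992], [6290536362, 2605007191]]
tr = -14411583833 + 2605007191 = -11806576642

-11806576642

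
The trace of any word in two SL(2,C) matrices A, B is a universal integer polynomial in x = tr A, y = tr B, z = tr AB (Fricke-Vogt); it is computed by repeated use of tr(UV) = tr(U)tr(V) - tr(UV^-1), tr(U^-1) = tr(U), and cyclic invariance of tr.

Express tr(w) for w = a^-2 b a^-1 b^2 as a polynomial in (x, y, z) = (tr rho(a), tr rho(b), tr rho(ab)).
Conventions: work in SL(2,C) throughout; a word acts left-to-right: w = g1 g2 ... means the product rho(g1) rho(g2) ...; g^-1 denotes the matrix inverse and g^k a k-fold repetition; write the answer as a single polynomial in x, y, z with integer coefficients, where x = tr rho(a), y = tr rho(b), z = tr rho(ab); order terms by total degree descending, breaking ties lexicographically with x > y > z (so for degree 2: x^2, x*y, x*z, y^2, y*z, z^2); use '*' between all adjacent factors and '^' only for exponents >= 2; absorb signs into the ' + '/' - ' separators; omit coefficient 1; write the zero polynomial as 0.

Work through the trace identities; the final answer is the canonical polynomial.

trace(b^2) = trace(b) trace(b) - trace(1)  (reduce the b square) = y^2 - 2
trace(b^3) = trace(b) trace(b^2) - trace(b)  (reduce the b square) = y^3 - 3*y
trace(b a b) = trace(b) trace(a b) - trace(a)  (reduce the b square) = y*z - x
trace(b^3 a) = trace(b) trace(b a b) - trace(b a)  (reduce the b square) = y^2*z - x*y - z
trace(b^2 a^-1 b) = trace(b^3) trace(a) - trace(b^3 a)  (eliminate a^-1) = x*y^3 - y^2*z - 2*x*y + z
trace(a b a b) = trace(a b) trace(a b) - trace(1)  (split on a) = z^2 - 2
trace(a b a) = trace(a) trace(b a) - trace(b)  (reduce the a square) = x*z - y
trace(b a b^2 a) = trace(b) trace(a b a b) - trace(a b a)  (reduce the b square) = y*z^2 - x*z - y
trace(b^2 a^-1 b a) = trace(b a b^2) trace(a) - trace(b a b^2 a)  (eliminate a^-1) = x*y^2*z - x^2*y - y*z^2 + y
trace(b a^-1 b^2 a^-1) = trace(b^2 a^-1 b) trace(a) - trace(b^2 a^-1 b a)  (eliminate a^-1) = x^2*y^3 - 2*x*y^2*z - x^2*y + y*z^2 + x*z - y
trace(a^-2 b a^-1 b^2) = trace(b a^-1 b^2 a^-1) trace(a) - trace(b a^-1 b^2)  (eliminate a^-1) = x^3*y^3 - 2*x^2*y^2*z - x^3*y - x*y^3 + x*y*z^2 + x^2*z + y^2*z + x*y - z

x^3*y^3 - 2*x^2*y^2*z - x^3*y - x*y^3 + x*y*z^2 + x^2*z + y^2*z + x*y - z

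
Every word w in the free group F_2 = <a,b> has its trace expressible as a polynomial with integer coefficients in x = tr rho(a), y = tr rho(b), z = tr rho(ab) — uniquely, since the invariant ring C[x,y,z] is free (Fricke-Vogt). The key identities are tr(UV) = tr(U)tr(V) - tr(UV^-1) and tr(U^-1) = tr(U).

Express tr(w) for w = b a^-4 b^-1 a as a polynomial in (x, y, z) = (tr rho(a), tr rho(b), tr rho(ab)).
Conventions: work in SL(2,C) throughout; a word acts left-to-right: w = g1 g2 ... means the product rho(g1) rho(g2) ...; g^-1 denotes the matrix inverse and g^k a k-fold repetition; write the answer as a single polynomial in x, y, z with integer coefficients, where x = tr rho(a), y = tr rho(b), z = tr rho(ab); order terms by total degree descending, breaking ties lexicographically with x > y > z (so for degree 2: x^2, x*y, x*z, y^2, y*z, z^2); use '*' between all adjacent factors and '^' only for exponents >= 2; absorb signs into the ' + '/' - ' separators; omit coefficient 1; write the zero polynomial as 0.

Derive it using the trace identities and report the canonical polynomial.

tr(b a^-1) = tr(b)*tr(a) - tr(b a) = x*y - z
tr(b a b) = tr(b)*tr(a b) - tr(a) = y*z - x
tr(b a b a) = tr(a b)*tr(a b) - tr(1)   [split at repeated a] = z^2 - 2
apply: tr(a^-1 b a b) = tr(b a b)*tr(a) - tr(b a b a) = x*y*z - x^2 - z^2 + 2
use: tr(a b a^-2 b) = tr(a^-1 b a b)*tr(a) - tr(a^-1 b a b a) = x^2*y*z - x^3 - x*z^2 - y*z + 3*x
tr(b^-1 a b a^-2) = tr(a b a^-2)*tr(b) - tr(a b a^-2 b) = -x^2*y*z + x^3 + x*y^2 + x*z^2 - 3*x
tr(a b a) = tr(a)*tr(b a) - tr(b) = x*z - y
tr(b^-1 a b a) = tr(a b a)*tr(b) - tr(a b a b) = x*y*z - y^2 - z^2 + 2
tr(b^-1 a b a^-1) = tr(b^-1 a b)*tr(a) - tr(b^-1 a b a) = -x*y*z + x^2 + y^2 + z^2 - 2
tr(a^-2 b^-1 a b a^-1) = tr(b^-1 a b a^-2)*tr(a) - tr(b^-1 a b a^-1) = -x^3*y*z + x^4 + x^2*y^2 + x^2*z^2 + x*y*z - 4*x^2 - y^2 - z^2 + 2
apply: tr(b a^-4 b^-1 a) = tr(a^-2 b^-1 a b a^-1)*tr(a) - tr(a^-2 b^-1 a b) = -x^4*y*z + x^5 + x^3*y^2 + x^3*z^2 + 2*x^2*y*z - 5*x^3 - 2*x*y^2 - 2*x*z^2 + 5*x

-x^4*y*z + x^5 + x^3*y^2 + x^3*z^2 + 2*x^2*y*z - 5*x^3 - 2*x*y^2 - 2*x*z^2 + 5*x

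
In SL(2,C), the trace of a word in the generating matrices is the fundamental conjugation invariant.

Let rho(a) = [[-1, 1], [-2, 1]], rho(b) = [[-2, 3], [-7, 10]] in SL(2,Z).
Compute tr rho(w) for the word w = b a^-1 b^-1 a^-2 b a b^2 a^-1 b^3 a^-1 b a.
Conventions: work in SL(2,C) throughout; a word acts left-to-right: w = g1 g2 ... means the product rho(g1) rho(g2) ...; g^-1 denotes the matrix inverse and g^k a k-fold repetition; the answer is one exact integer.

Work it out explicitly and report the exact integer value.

rho(b) = [[-2, 3], [-7, 10]]
... * rho(a^-1) = [[1, -1], [2, -1]]  ->  [[4, -1], [13, -3]]
... * rho(b^-1) = [[10, -3], [7, -2]]  ->  [[33, -10], [109, -33]]
... * rho(a^-1) = [[1, -1], [2, -1]]  ->  [[13, -23], [43, -76]]
... * rho(a^-1) = [[1, -1], [2, -1]]  ->  [[-33, 10], [-109, 33]]
... * rho(b) = [[-2, 3], [-7, 10]]  ->  [[-4, 1], [-13, 3]]
... * rho(a) = [[-1, 1], [-2, 1]]  ->  [[2, -3], [7, -10]]
... * rho(b) = [[-2, 3], [-7, 10]]  ->  [[17, -24], [56, -79]]
... * rho(b) = [[-2, 3], [-7, 10]]  ->  [[134, -189], [441, -622]]
... * rho(a^-1) = [[1, -1], [2, -1]]  ->  [[-244, 55], [-803, 181]]
... * rho(b) = [[-2, 3], [-7, 10]]  ->  [[103, -182], [339, -599]]
... * rho(b) = [[-2, 3], [-7, 10]]  ->  [[1068, -1511], [3515, -4973]]
... * rho(b) = [[-2, 3], [-7, 10]]  ->  [[8441, -11906], [27781, -39185]]
... * rho(a^-1) = [[1, -1], [2, -1]]  ->  [[-15371, 3465], [-50589, 11404]]
... * rho(b) = [[-2, 3], [-7, 10]]  ->  [[6487, -11463], [21350, -37727]]
... * rho(a) = [[-1, 1], [-2, 1]]  ->  [[16439, -4976], [54104, -16377]]
tr = 16439 + -16377 = 62

62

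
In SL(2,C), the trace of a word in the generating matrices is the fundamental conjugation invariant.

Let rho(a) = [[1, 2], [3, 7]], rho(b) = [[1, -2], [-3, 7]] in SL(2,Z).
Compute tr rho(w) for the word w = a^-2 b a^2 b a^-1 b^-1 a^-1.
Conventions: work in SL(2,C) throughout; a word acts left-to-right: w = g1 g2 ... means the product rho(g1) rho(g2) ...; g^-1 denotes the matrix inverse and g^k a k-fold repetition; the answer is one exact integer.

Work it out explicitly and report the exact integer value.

rho(a^-1) = [[7, -2], [-3, 1]]
... * rho(a^-1) = [[7, -2], [-3, 1]]  ->  [[55, -16], [-24, 7]]
... * rho(b) = [[1, -2], [-3, 7]]  ->  [[103, -222], [-45, 97]]
... * rho(a) = [[1, 2], [3, 7]]  ->  [[-563, -1348], [246, 589]]
... * rho(a) = [[1, 2], [3, 7]]  ->  [[-4607, -10562], [2013, 4615]]
... * rho(b) = [[1, -2], [-3, 7]]  ->  [[27079, -64720], [-11832, 28279]]
... * rho(a^-1) = [[7, -2], [-3, 1]]  ->  [[383713, -118878], [-167661, 51943]]
... * rho(b^-1) = [[7, 2], [3, 1]]  ->  [[2329357, 648548], [-1017798, -283379]]
... * rho(a^-1) = [[7, -2], [-3, 1]]  ->  [[14359855, -4010166], [-6274449, 1752217]]
tr = 14359855 + 1752217 = 16112072

16112072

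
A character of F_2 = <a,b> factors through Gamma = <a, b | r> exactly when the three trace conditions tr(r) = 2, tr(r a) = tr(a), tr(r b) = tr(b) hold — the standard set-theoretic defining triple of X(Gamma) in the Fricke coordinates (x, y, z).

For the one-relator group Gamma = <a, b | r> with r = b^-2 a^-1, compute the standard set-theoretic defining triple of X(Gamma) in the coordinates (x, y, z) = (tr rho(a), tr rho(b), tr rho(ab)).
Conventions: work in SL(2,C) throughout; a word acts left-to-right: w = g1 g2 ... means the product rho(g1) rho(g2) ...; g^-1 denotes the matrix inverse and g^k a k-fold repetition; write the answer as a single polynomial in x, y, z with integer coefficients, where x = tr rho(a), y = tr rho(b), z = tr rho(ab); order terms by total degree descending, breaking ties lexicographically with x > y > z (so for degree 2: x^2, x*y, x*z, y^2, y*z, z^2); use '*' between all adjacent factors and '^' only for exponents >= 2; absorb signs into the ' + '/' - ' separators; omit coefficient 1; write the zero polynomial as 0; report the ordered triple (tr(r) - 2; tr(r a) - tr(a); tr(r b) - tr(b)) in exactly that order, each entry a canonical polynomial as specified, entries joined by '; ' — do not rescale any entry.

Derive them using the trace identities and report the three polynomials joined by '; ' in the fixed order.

y*z - x - 2; y^2 - x - 2; -y + z

so trace(b^-1) = trace(b) = y
trace(b^-1 a) = trace(a) trace(b) - trace(a b) = x*y - z
reduce: trace(a^-1 b^-1) = trace(b^-1) trace(a) - trace(b^-1 a) = z
trace(b^-2 a^-1) = trace(a^-1 b^-1) trace(b) - trace(a^-1) = y*z - x
reduce: trace(b^-2) = trace(b^-1) trace(b) - trace(1)   [inverse elimination on b] = y^2 - 2
assemble the triple (trace(r) - 2; trace(r a) - x; trace(r b) - y)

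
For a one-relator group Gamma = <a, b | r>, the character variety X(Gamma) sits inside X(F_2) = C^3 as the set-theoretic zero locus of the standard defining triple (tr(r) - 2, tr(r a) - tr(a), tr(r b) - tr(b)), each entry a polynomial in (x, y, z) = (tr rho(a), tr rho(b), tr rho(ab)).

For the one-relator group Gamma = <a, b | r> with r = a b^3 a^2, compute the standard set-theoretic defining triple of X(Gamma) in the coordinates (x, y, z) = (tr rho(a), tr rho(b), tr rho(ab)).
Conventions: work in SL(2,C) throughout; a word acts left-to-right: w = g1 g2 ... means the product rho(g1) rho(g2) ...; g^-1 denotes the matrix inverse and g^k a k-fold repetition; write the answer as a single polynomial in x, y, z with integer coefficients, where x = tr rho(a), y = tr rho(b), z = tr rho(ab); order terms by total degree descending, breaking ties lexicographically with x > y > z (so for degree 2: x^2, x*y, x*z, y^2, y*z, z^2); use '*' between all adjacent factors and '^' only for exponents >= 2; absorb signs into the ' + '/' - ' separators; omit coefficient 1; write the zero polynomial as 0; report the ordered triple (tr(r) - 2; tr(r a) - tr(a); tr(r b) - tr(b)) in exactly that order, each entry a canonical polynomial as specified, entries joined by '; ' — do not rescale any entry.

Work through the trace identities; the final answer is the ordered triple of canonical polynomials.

trace(b a^2) = trace(a) * trace(b a) - trace(b)   [square of a] = x*z - y
trace(a^3 b) = trace(a) * trace(b a^2) - trace(b a)   [square of a] = x^2*z - x*y - z
next, trace(a^2) = trace(a) * trace(a) - trace(1)   [square of a] = x^2 - 2
next, trace(a^3) = trace(a) * trace(a^2) - trace(a)   [square of a] = x^3 - 3*x
trace(a^3 b^2) = trace(b) * trace(a^3 b) - trace(a^3)   [square of b] = x^2*y*z - x^3 - x*y^2 - y*z + 3*x
trace(a b^3 a^2) = trace(b) * trace(a^3 b^2) - trace(a^3 b)   [square of b] = x^2*y^2*z - x^3*y - x*y^3 - x^2*z - y^2*z + 4*x*y + z
and trace(b^2 a^2) = trace(b) * trace(a^2 b) - trace(a^2) = x*y*z - x^2 - y^2 + 2
trace(b a^4 b) = trace(a) * trace(b^2 a^3) - trace(b^2 a^2) = x^3*y*z - x^4 - x^2*y^2 - 2*x*y*z + 4*x^2 + y^2 - 2
trace(b a^4) = trace(a) * trace(b a^3) - trace(b a^2) = x^3*z - x^2*y - 2*x*z + y
trace(a b^3 a^3) = trace(b) * trace(b a^4 b) - trace(b a^4) = x^3*y^2*z - x^4*y - x^2*y^3 - x^3*z - 2*x*y^2*z + 5*x^2*y + y^3 + 2*x*z - 3*y
and trace(a b a b) = trace(b a) * trace(b a) - trace(1) = z^2 - 2
trace(b a b^2 a) = trace(b) * trace(a b a b) - trace(a b a) = y*z^2 - x*z - y
trace(a b^2) = trace(b) * trace(a b) - trace(a) = y*z - x
and trace(b a b^2) = trace(b) * trace(a b^2) - trace(a b) = y^2*z - x*y - z
trace(b a^2 b a b) = trace(a) * trace(b a b^2 a) - trace(b a b^2) = x*y*z^2 - x^2*z - y^2*z + z
next, trace(b a^2 b a) = trace(a) * trace(b a b a) - trace(b a b) = x*z^2 - y*z - x
trace(a b^3 a^2 b) = trace(b) * trace(b a^2 b a b) - trace(b a^2 b a) = x*y^2*z^2 - x^2*y*z - y^3*z - x*z^2 + 2*y*z + x
assemble the triple (trace(r) - 2; trace(r a) - x; trace(r b) - y)

x^2*y^2*z - x^3*y - x*y^3 - x^2*z - y^2*z + 4*x*y + z - 2; x^3*y^2*z - x^4*y - x^2*y^3 - x^3*z - 2*x*y^2*z + 5*x^2*y + y^3 + 2*x*z - x - 3*y; x*y^2*z^2 - x^2*y*z - y^3*z - x*z^2 + 2*y*z + x - y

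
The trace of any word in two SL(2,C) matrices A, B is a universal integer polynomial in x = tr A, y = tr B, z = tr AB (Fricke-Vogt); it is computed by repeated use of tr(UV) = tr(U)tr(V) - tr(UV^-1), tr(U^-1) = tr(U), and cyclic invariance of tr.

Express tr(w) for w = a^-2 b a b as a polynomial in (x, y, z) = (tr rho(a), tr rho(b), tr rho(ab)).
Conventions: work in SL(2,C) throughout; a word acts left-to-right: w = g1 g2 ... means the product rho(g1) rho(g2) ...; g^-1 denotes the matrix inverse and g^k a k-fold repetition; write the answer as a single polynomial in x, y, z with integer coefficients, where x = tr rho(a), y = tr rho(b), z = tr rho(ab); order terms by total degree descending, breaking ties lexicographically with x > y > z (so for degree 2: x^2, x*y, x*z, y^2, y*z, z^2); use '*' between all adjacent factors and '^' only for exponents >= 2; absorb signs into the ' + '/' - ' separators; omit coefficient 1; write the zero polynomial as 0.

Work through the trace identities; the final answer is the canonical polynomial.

trace(b a b) = trace(b) trace(a b) - trace(a) = y*z - x
trace(b a b a) = trace(a b) trace(a b) - trace(1) = z^2 - 2
trace(a^-1 b a b) = trace(b a b) trace(a) - trace(b a b a) = x*y*z - x^2 - z^2 + 2
trace(a^-2 b a b) = trace(a^-1 b a b) trace(a) - trace(a^-1 b a b a) = x^2*y*z - x^3 - x*z^2 - y*z + 3*x

x^2*y*z - x^3 - x*z^2 - y*z + 3*x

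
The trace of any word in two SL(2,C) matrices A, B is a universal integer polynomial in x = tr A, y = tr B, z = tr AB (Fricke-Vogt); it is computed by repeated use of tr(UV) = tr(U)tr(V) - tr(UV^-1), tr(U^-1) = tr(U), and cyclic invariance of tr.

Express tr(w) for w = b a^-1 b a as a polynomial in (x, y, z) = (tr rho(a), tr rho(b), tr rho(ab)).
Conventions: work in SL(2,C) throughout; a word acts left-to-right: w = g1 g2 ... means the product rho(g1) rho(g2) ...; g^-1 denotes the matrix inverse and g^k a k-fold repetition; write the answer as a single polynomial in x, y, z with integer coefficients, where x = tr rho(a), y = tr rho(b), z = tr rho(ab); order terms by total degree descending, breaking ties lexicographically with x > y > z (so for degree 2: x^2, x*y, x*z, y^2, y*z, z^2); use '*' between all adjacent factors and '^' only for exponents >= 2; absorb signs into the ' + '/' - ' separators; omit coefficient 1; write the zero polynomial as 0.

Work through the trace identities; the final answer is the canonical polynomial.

trace(b a b) = trace(b) trace(a b) - trace(a)   [square of b] = y*z - x
trace(b a b a) = trace(b a) trace(b a) - trace(1)   [split at a repeated b] = z^2 - 2
trace(b a^-1 b a) = trace(b a b) trace(a) - trace(b a b a)   [inverse elimination on a] = x*y*z - x^2 - z^2 + 2

x*y*z - x^2 - z^2 + 2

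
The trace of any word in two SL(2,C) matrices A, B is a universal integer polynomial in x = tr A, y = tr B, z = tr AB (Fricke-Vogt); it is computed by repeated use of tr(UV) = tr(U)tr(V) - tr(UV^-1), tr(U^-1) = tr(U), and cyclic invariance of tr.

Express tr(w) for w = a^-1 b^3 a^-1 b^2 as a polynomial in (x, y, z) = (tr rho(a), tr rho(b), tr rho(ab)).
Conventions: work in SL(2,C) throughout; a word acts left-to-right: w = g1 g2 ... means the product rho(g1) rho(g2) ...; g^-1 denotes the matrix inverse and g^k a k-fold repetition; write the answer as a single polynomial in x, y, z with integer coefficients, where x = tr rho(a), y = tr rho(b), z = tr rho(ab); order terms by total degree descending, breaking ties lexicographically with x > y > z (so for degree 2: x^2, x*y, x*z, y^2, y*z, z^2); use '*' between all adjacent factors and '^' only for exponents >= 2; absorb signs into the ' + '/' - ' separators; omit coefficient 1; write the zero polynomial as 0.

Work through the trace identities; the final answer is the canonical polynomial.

x^2*y^5 - 2*x*y^4*z - 3*x^2*y^3 + y^3*z^2 + 4*x*y^2*z + 2*x^2*y - y*z^2 - x*z - y

trace(b^2) = trace(b)*trace(b) - trace(1)   [square of b] = y^2 - 2
trace(b^3) = trace(b)*trace(b^2) - trace(b)   [square of b] = y^3 - 3*y
so trace(b^4) = trace(b)*trace(b^3) - trace(b^2)   [square of b] = y^4 - 4*y^2 + 2
trace(b^5) = trace(b)*trace(b^4) - trace(b^3)   [square of b] = y^5 - 5*y^3 + 5*y
reduce: trace(b a b) = trace(b)*trace(a b) - trace(a)   [square of b] = y*z - x
trace(b^2 a b) = trace(b)*trace(b a b) - trace(b a)   [square of b] = y^2*z - x*y - z
trace(b a b^3) = trace(b)*trace(b^2 a b) - trace(b^2 a)   [square of b] = y^3*z - x*y^2 - 2*y*z + x
reduce: trace(b^5 a) = trace(b)*trace(b a b^3) - trace(b a b^2)   [square of b] = y^4*z - x*y^3 - 3*y^2*z + 2*x*y + z
reduce: trace(b^3 a^-1 b^2) = trace(b^5)*trace(a) - trace(b^5 a)   [inverse elimination on a] = x*y^5 - y^4*z - 4*x*y^3 + 3*y^2*z + 3*x*y - z
trace(a b a b) = trace(b a)*trace(b a) - trace(1)   [split at a repeated b] = z^2 - 2
trace(a b a) = trace(a)*trace(b a) - trace(b)   [square of a] = x*z - y
trace(a b^2 a b) = trace(b)*trace(a b a b) - trace(a b a)   [square of b] = y*z^2 - x*z - y
reduce: trace(a b^2 a) = trace(a)*trace(b^2 a) - trace(b^2)   [square of a] = x*y*z - x^2 - y^2 + 2
trace(a b^2 a b^2) = trace(b)*trace(a b^2 a b) - trace(a b^2 a)   [square of b] = y^2*z^2 - 2*x*y*z + x^2 - 2
trace(b^2 a b^3 a) = trace(b)*trace(a b^2 a b^2) - trace(a b^2 a b)   [square of b] = y^3*z^2 - 2*x*y^2*z + x^2*y - y*z^2 + x*z - y
trace(b^3 a^-1 b^2 a) = trace(b^2 a b^3)*trace(a) - trace(b^2 a b^3 a)   [inverse elimination on a] = x*y^4*z - x^2*y^3 - y^3*z^2 - x*y^2*z + x^2*y + y*z^2 + y
reduce: trace(a^-1 b^3 a^-1 b^2) = trace(b^3 a^-1 b^2)*trace(a) - trace(b^3 a^-1 b^2 a)   [inverse elimination on a] = x^2*y^5 - 2*x*y^4*z - 3*x^2*y^3 + y^3*z^2 + 4*x*y^2*z + 2*x^2*y - y*z^2 - x*z - y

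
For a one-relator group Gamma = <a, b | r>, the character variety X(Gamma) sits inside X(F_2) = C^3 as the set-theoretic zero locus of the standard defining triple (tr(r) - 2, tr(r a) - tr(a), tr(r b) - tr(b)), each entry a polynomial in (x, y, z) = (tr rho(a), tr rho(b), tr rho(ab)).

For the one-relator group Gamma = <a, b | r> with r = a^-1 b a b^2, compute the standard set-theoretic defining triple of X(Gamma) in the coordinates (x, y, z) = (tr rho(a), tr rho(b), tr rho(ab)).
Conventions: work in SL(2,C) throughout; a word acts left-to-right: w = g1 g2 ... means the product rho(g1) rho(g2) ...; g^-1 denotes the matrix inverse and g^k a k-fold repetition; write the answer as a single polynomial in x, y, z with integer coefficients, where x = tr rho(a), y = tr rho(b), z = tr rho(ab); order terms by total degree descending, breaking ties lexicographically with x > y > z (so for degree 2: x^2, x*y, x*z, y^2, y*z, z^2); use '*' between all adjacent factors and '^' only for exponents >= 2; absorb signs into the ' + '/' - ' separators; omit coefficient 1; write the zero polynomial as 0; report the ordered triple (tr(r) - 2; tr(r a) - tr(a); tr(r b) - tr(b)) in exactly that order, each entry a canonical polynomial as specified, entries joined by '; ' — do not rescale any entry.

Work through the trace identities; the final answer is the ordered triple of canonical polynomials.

tr(b a b) = tr(b)*tr(a b) - tr(a)  (reduce the b square) = y*z - x
use: tr(b a b^2) = tr(b)*tr(b a b) - tr(b a)  (reduce the b square) = y^2*z - x*y - z
use: tr(a b a b) = tr(a b)*tr(a b) - tr(1)  (split on a) = z^2 - 2
apply: tr(a b a) = tr(a)*tr(b a) - tr(b)  (reduce the a square) = x*z - y
apply: tr(b a b^2 a) = tr(b)*tr(a b a b) - tr(a b a)  (reduce the b square) = y*z^2 - x*z - y
apply: tr(a^-1 b a b^2) = tr(b a b^2)*tr(a) - tr(b a b^2 a)  (eliminate a^-1) = x*y^2*z - x^2*y - y*z^2 + y
tr(b a b^3) = tr(b)*tr(a b^3) - tr(a b^2)   [square of b] = y^3*z - x*y^2 - 2*y*z + x
tr(b a b^3 a) = tr(b)*tr(b a b a b) - tr(b a b a)   [square of b] = y^2*z^2 - x*y*z - y^2 - z^2 + 2
use: tr(a^-1 b a b^3) = tr(b a b^3)*tr(a) - tr(b a b^3 a)   [inverse elimination on a] = x*y^3*z - x^2*y^2 - y^2*z^2 - x*y*z + x^2 + y^2 + z^2 - 2
assemble the triple (tr(r) - 2; tr(r a) - x; tr(r b) - y)

x*y^2*z - x^2*y - y*z^2 + y - 2; y^2*z - x*y - x - z; x*y^3*z - x^2*y^2 - y^2*z^2 - x*y*z + x^2 + y^2 + z^2 - y - 2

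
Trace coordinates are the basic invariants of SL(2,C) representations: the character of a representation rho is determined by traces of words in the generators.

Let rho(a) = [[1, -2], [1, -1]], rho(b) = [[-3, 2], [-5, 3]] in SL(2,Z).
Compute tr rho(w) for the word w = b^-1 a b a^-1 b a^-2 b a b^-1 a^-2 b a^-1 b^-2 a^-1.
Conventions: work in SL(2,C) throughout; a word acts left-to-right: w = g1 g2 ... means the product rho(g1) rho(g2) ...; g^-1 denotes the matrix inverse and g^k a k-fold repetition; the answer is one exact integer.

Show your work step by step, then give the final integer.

0

rho(b^-1) = [[3, -2], [5, -3]]
... * rho(a) = [[1, -2], [1, -1]]  ->  [[1, -4], [2, -7]]
... * rho(b) = [[-3, 2], [-5, 3]]  ->  [[17, -10], [29, -17]]
... * rho(a^-1) = [[-1, 2], [-1, 1]]  ->  [[-7, 24], [-12, 41]]
... * rho(b) = [[-3, 2], [-5, 3]]  ->  [[-99, 58], [-169, 99]]
... * rho(a^-1) = [[-1, 2], [-1, 1]]  ->  [[41, -140], [70, -239]]
... * rho(a^-1) = [[-1, 2], [-1, 1]]  ->  [[99, -58], [169, -99]]
... * rho(b) = [[-3, 2], [-5, 3]]  ->  [[-7, 24], [-12, 41]]
... * rho(a) = [[1, -2], [1, -1]]  ->  [[17, -10], [29, -17]]
... * rho(b^-1) = [[3, -2], [5, -3]]  ->  [[1, -4], [2, -7]]
... * rho(a^-1) = [[-1, 2], [-1, 1]]  ->  [[3, -2], [5, -3]]
... * rho(a^-1) = [[-1, 2], [-1, 1]]  ->  [[-1, 4], [-2, 7]]
... * rho(b) = [[-3, 2], [-5, 3]]  ->  [[-17, 10], [-29, 17]]
... * rho(a^-1) = [[-1, 2], [-1, 1]]  ->  [[7, -24], [12, -41]]
... * rho(b^-1) = [[3, -2], [5, -3]]  ->  [[-99, 58], [-169, 99]]
... * rho(b^-1) = [[3, -2], [5, -3]]  ->  [[-7, 24], [-12, 41]]
... * rho(a^-1) = [[-1, 2], [-1, 1]]  ->  [[-17, 10], [-29, 17]]
tr = -17 + 17 = 0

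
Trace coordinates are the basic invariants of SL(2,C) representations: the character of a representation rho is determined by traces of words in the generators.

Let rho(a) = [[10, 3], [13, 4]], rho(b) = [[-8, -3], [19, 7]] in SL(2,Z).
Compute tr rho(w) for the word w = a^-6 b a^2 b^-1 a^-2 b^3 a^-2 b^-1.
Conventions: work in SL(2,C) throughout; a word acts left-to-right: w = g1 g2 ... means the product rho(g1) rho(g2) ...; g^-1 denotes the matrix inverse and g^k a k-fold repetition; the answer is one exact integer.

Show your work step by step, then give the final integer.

-593410737082885

rho(a^-1) = [[4, -3], [-13, 10]]
... * rho(a^-1) = [[4, -3], [-13, 10]]  ->  [[55, -42], [-182, 139]]
... * rho(a^-1) = [[4, -3], [-13, 10]]  ->  [[766, -585], [-2535, 1936]]
... * rho(a^-1) = [[4, -3], [-13, 10]]  ->  [[10669, -8148], [-35308, 26965]]
... * rho(a^-1) = [[4, -3], [-13, 10]]  ->  [[148600, -113487], [-491777, 375574]]
... * rho(a^-1) = [[4, -3], [-13, 10]]  ->  [[2069731, -1580670], [-6849570, 5231071]]
... * rho(b) = [[-8, -3], [19, 7]]  ->  [[-46590578, -17273883], [154186909, 57166207]]
... * rho(a) = [[10, 3], [13, 4]]  ->  [[-690466259, -208867266], [2285029781, 691225555]]
... * rho(a) = [[10, 3], [13, 4]]  ->  [[-9619937048, -2906867841], [31836230025, 9619991563]]
... * rho(b^-1) = [[7, 3], [-19, -8]]  ->  [[-12109070357, -5604868416], [40073770478, 18548757571]]
... * rho(a^-1) = [[4, -3], [-13, 10]]  ->  [[24427007980, -19721473089], [-80838766511, 65266264276]]
... * rho(a^-1) = [[4, -3], [-13, 10]]  ->  [[354087182077, -270495754830], [-1171816501632, 895178942293]]
... * rho(b) = [[-8, -3], [19, 7]]  ->  [[-7972116798386, -2955731830041], [26382931916623, 9781702100947]]
... * rho(b) = [[-8, -3], [19, 7]]  ->  [[7618029616309, 3226227584871], [-25211115414991, -10676881043240]]
... * rho(b) = [[-8, -3], [19, 7]]  ->  [[354087182077, -270495754830], [-1171816501632, 895178942293]]
... * rho(a^-1) = [[4, -3], [-13, 10]]  ->  [[4932793541098, -3767219094531], [-16324592256337, 12467238927826]]
... * rho(a^-1) = [[4, -3], [-13, 10]]  ->  [[68705022393295, -52470571568604], [-227372475087086, 173646166047271]]
... * rho(b^-1) = [[7, 3], [-19, -8]]  ->  [[1477876016556541, 625879639728717], [-4890884480507751, -2071286753639426]]
tr = 1477876016556541 + -2071286753639426 = -593410737082885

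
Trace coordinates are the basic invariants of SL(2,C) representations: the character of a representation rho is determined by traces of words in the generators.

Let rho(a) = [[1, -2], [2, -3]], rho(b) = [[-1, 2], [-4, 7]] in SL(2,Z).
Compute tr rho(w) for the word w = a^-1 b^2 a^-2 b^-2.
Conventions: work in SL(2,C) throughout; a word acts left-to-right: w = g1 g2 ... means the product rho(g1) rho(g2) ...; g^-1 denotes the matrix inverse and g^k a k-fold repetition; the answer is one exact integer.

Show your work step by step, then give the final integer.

1150

rho(a^-1) = [[-3, 2], [-2, 1]]
... * rho(b) = [[-1, 2], [-4, 7]]  ->  [[-5, 8], [-2, 3]]
... * rho(b) = [[-1, 2], [-4, 7]]  ->  [[-27, 46], [-10, 17]]
... * rho(a^-1) = [[-3, 2], [-2, 1]]  ->  [[-11, -8], [-4, -3]]
... * rho(a^-1) = [[-3, 2], [-2, 1]]  ->  [[49, -30], [18, -11]]
... * rho(b^-1) = [[7, -2], [4, -1]]  ->  [[223, -68], [82, -25]]
... * rho(b^-1) = [[7, -2], [4, -1]]  ->  [[1289, -378], [474, -139]]
tr = 1289 + -139 = 1150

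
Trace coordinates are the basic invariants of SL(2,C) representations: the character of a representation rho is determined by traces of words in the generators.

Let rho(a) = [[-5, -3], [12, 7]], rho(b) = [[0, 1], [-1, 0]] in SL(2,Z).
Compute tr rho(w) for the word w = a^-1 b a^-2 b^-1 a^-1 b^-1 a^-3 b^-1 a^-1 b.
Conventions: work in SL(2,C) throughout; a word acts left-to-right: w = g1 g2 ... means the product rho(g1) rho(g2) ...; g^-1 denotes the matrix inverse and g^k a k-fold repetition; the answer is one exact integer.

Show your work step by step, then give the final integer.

4502370

rho(a^-1) = [[7, 3], [-12, -5]]
... * rho(b) = [[0, 1], [-1, 0]]  ->  [[-3, 7], [5, -12]]
... * rho(a^-1) = [[7, 3], [-12, -5]]  ->  [[-105, -44], [179, 75]]
... * rho(a^-1) = [[7, 3], [-12, -5]]  ->  [[-207, -95], [353, 162]]
... * rho(b^-1) = [[0, -1], [1, 0]]  ->  [[-95, 207], [162, -353]]
... * rho(a^-1) = [[7, 3], [-12, -5]]  ->  [[-3149, -1320], [5370, 2251]]
... * rho(b^-1) = [[0, -1], [1, 0]]  ->  [[-1320, 3149], [2251, -5370]]
... * rho(a^-1) = [[7, 3], [-12, -5]]  ->  [[-47028, -19705], [80197, 33603]]
... * rho(a^-1) = [[7, 3], [-12, -5]]  ->  [[-92736, -42559], [158143, 72576]]
... * rho(a^-1) = [[7, 3], [-12, -5]]  ->  [[-138444, -65413], [236089, 111549]]
... * rho(b^-1) = [[0, -1], [1, 0]]  ->  [[-65413, 138444], [111549, -236089]]
... * rho(a^-1) = [[7, 3], [-12, -5]]  ->  [[-2119219, -888459], [3613911, 1515092]]
... * rho(b) = [[0, 1], [-1, 0]]  ->  [[888459, -2119219], [-1515092, 3613911]]
tr = 888459 + 3613911 = 4502370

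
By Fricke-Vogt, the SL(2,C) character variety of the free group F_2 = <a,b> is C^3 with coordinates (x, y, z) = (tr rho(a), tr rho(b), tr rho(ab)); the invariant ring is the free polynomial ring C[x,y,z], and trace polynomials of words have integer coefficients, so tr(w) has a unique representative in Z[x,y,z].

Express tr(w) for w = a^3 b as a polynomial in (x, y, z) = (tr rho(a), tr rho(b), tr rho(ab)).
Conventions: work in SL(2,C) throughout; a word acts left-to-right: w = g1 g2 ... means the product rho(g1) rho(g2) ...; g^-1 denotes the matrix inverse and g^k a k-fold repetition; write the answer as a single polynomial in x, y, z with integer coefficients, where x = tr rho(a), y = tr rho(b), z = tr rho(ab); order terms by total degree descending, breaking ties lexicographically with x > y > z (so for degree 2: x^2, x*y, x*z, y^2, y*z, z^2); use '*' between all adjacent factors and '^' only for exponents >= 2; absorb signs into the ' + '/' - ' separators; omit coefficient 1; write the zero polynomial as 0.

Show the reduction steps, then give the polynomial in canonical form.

x^2*z - x*y - z

trace(b a^2) = trace(a)*trace(b a) - trace(b) = x*z - y
trace(a^3 b) = trace(a)*trace(b a^2) - trace(b a) = x^2*z - x*y - z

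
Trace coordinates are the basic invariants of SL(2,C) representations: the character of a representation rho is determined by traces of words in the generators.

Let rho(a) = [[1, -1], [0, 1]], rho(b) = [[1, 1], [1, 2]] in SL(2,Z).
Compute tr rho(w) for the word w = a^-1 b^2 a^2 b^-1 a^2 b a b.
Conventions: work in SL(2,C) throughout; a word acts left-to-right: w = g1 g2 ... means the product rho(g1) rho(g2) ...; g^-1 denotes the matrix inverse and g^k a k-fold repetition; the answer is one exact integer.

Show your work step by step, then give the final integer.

-97

rho(a^-1) = [[1, 1], [0, 1]]
... * rho(b) = [[1, 1], [1, 2]]  ->  [[2, 3], [1, 2]]
... * rho(b) = [[1, 1], [1, 2]]  ->  [[5, 8], [3, 5]]
... * rho(a) = [[1, -1], [0, 1]]  ->  [[5, 3], [3, 2]]
... * rho(a) = [[1, -1], [0, 1]]  ->  [[5, -2], [3, -1]]
... * rho(b^-1) = [[2, -1], [-1, 1]]  ->  [[12, -7], [7, -4]]
... * rho(a) = [[1, -1], [0, 1]]  ->  [[12, -19], [7, -11]]
... * rho(a) = [[1, -1], [0, 1]]  ->  [[12, -31], [7, -18]]
... * rho(b) = [[1, 1], [1, 2]]  ->  [[-19, -50], [-11, -29]]
... * rho(a) = [[1, -1], [0, 1]]  ->  [[-19, -31], [-11, -18]]
... * rho(b) = [[1, 1], [1, 2]]  ->  [[-50, -81], [-29, -47]]
tr = -50 + -47 = -97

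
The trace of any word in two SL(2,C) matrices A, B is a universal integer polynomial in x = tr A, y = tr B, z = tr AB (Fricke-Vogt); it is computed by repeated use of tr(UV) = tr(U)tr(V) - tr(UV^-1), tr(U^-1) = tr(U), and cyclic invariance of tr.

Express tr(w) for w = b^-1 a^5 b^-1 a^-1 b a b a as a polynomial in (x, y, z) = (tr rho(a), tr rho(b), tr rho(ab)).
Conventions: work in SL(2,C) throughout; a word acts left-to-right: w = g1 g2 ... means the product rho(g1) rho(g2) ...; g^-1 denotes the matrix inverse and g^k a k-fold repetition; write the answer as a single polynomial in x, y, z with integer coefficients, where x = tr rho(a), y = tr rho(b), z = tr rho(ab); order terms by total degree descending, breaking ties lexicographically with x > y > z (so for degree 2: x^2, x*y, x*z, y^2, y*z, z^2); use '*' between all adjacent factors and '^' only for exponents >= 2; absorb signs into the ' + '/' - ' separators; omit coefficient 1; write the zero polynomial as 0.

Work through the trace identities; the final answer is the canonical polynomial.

-x^6*y^2*z^2 + x^7*y*z + x^5*y^3*z + 2*x^5*y*z^3 - x^6*z^2 + 3*x^4*y^2*z^2 - x^4*z^4 - 8*x^5*y*z - 4*x^3*y^3*z - 7*x^3*y*z^3 + x^6 + 7*x^4*z^2 + 3*x^2*z^4 + 19*x^3*y*z + 3*x*y^3*z + 4*x*y*z^3 - 6*x^4 - 13*x^2*z^2 - y^2*z^2 - z^4 - 12*x*y*z + 9*x^2 + 4*z^2 - 2

tr(b a^2) = tr(a) * tr(b a) - tr(b)  (reduce the a square) = x*z - y
tr(a^2 b a) = tr(a) * tr(b a^2) - tr(b a)  (reduce the a square) = x^2*z - x*y - z
so tr(b a^4) = tr(a) * tr(a^2 b a) - tr(a^2 b)  (reduce the a square) = x^3*z - x^2*y - 2*x*z + y
reduce: tr(b a^5) = tr(a) * tr(b a^4) - tr(b a^3)  (reduce the a square) = x^4*z - x^3*y - 3*x^2*z + 2*x*y + z
tr(a^3 b a^3) = tr(a) * tr(b a^5) - tr(b a^4)  (reduce the a square) = x^5*z - x^4*y - 4*x^3*z + 3*x^2*y + 3*x*z - y
so tr(a^6 b a) = tr(a) * tr(a^3 b a^3) - tr(a^3 b a^2)  (reduce the a square) = x^6*z - x^5*y - 5*x^4*z + 4*x^3*y + 6*x^2*z - 3*x*y - z
reduce: tr(b a b a) = tr(a b) * tr(a b) - tr(1)  (split on a) = z^2 - 2
reduce: tr(b a b) = tr(b) * tr(a b) - tr(a)  (reduce the b square) = y*z - x
tr(a b a b a) = tr(a) * tr(b a b a) - tr(b a b)  (reduce the a square) = x*z^2 - y*z - x
tr(a b a b a^2) = tr(a) * tr(a b a b a) - tr(a b a b)  (reduce the a square) = x^2*z^2 - x*y*z - x^2 - z^2 + 2
reduce: tr(a b a b a^3) = tr(a) * tr(a b a b a^2) - tr(a b a b a)  (reduce the a square) = x^3*z^2 - x^2*y*z - x^3 - 2*x*z^2 + y*z + 3*x
so tr(a^2 b a b a^3) = tr(a) * tr(a b a b a^3) - tr(a b a b a^2)  (reduce the a square) = x^4*z^2 - x^3*y*z - x^4 - 3*x^2*z^2 + 2*x*y*z + 4*x^2 + z^2 - 2
reduce: tr(a^6 b a b) = tr(a) * tr(a^2 b a b a^3) - tr(a^2 b a b a^2)  (reduce the a square) = x^5*z^2 - x^4*y*z - x^5 - 4*x^3*z^2 + 3*x^2*y*z + 5*x^3 + 3*x*z^2 - y*z - 5*x
reduce: tr(a b a b^-1 a^5) = tr(a^6 b a) * tr(b) - tr(a^6 b a b)  (eliminate b^-1) = x^6*y*z - x^5*y^2 - x^5*z^2 - 4*x^4*y*z + x^5 + 4*x^3*y^2 + 4*x^3*z^2 + 3*x^2*y*z - 5*x^3 - 3*x*y^2 - 3*x*z^2 + 5*x
so tr(a^6 b a b a) = tr(a) * tr(a^3 b a b a^3) - tr(a^3 b a b a^2)  (reduce the a square) = x^6*z^2 - x^5*y*z - x^6 - 5*x^4*z^2 + 4*x^3*y*z + 6*x^4 + 6*x^2*z^2 - 3*x*y*z - 9*x^2 - z^2 + 2
tr(b a b a b a) = tr(a b) * tr(a b a b) - tr(a^-1 b^-1)  (split on a) = z^3 - 3*z
tr(b a b a b) = tr(b) * tr(a b a b) - tr(a b a)  (reduce the b square) = y*z^2 - x*z - y
so tr(a b a b a b a) = tr(a) * tr(b a b a b a) - tr(b a b a b)  (reduce the a square) = x*z^3 - y*z^2 - 2*x*z + y
reduce: tr(a^2 b a b a b a) = tr(a) * tr(a b a b a b a) - tr(a b a b a b)  (reduce the a square) = x^2*z^3 - x*y*z^2 - 2*x^2*z - z^3 + x*y + 3*z
tr(a^3 b a b a b a) = tr(a) * tr(a^2 b a b a b a) - tr(a^2 b a b a b)  (reduce the a square) = x^3*z^3 - x^2*y*z^2 - 2*x^3*z - 2*x*z^3 + x^2*y + y*z^2 + 5*x*z - y
tr(a b a b a b a^4) = tr(a) * tr(a^3 b a b a b a) - tr(a^3 b a b a b)  (reduce the a square) = x^4*z^3 - x^3*y*z^2 - 2*x^4*z - 3*x^2*z^3 + x^3*y + 2*x*y*z^2 + 7*x^2*z + z^3 - 2*x*y - 3*z
tr(a^6 b a b a b) = tr(a) * tr(a b a b a b a^4) - tr(a b a b a b a^3)  (reduce the a square) = x^5*z^3 - x^4*y*z^2 - 2*x^5*z - 4*x^3*z^3 + x^4*y + 3*x^2*y*z^2 + 9*x^3*z + 3*x*z^3 - 3*x^2*y - y*z^2 - 8*x*z + y
tr(a b a b a b^-1 a^5) = tr(a^6 b a b a) * tr(b) - tr(a^6 b a b a b)  (eliminate b^-1) = x^6*y*z^2 - x^5*y^2*z - x^5*z^3 - x^6*y - 4*x^4*y*z^2 + 2*x^5*z + 4*x^3*y^2*z + 4*x^3*z^3 + 5*x^4*y + 3*x^2*y*z^2 - 9*x^3*z - 3*x*y^2*z - 3*x*z^3 - 6*x^2*y + 8*x*z + y
tr(b a b a b a b a) = tr(a b a b) * tr(a b a b) - tr(1)  (split on a) = z^4 - 4*z^2 + 2
tr(b a b a b a b) = tr(b) * tr(a b a b a b) - tr(a b a b a)  (reduce the b square) = y*z^3 - x*z^2 - 2*y*z + x
reduce: tr(a b a b a b a b a) = tr(a) * tr(b a b a b a b a) - tr(b a b a b a b)  (reduce the a square) = x*z^4 - y*z^3 - 3*x*z^2 + 2*y*z + x
tr(b a b a b a b a^3) = tr(a) * tr(a b a b a b a b a) - tr(a b a b a b a b)  (reduce the a square) = x^2*z^4 - x*y*z^3 - 3*x^2*z^2 - z^4 + 2*x*y*z + x^2 + 4*z^2 - 2
tr(a^3 b a b a b a b a) = tr(a) * tr(b a b a b a b a^3) - tr(b a b a b a b a^2)  (reduce the a square) = x^3*z^4 - x^2*y*z^3 - 3*x^3*z^2 - 2*x*z^4 + 2*x^2*y*z + y*z^3 + x^3 + 7*x*z^2 - 2*y*z - 3*x
reduce: tr(a^5 b a b a b a b) = tr(a) * tr(a^3 b a b a b a b a) - tr(a^3 b a b a b a b)  (reduce the a square) = x^4*z^4 - x^3*y*z^3 - 3*x^4*z^2 - 3*x^2*z^4 + 2*x^3*y*z + 2*x*y*z^3 + x^4 + 10*x^2*z^2 + z^4 - 4*x*y*z - 4*x^2 - 4*z^2 + 2
reduce: tr(a b a b a b^-1 a^5 b) = tr(a^5 b a b a b a) * tr(b) - tr(a^5 b a b a b a b)  (eliminate b^-1) = x^5*y*z^3 - x^4*y^2*z^2 - x^4*z^4 - 2*x^5*y*z - 3*x^3*y*z^3 + x^4*y^2 + 3*x^4*z^2 + 3*x^2*y^2*z^2 + 3*x^2*z^4 + 7*x^3*y*z + x*y*z^3 - x^4 - 3*x^2*y^2 - 10*x^2*z^2 - y^2*z^2 - z^4 - 4*x*y*z + 4*x^2 + y^2 + 4*z^2 - 2
so tr(b a b a b^-1 a^5 b^-1 a) = tr(a b a b a b^-1 a^5) * tr(b) - tr(a b a b a b^-1 a^5 b)  (eliminate b^-1) = x^6*y^2*z^2 - x^5*y^3*z - 2*x^5*y*z^3 - x^6*y^2 - 3*x^4*y^2*z^2 + x^4*z^4 + 4*x^5*y*z + 4*x^3*y^3*z + 7*x^3*y*z^3 + 4*x^4*y^2 - 3*x^4*z^2 - 3*x^2*z^4 - 16*x^3*y*z - 3*x*y^3*z - 4*x*y*z^3 + x^4 - 3*x^2*y^2 + 10*x^2*z^2 + y^2*z^2 + z^4 + 12*x*y*z - 4*x^2 - 4*z^2 + 2
so tr(b^-1 a^5 b^-1 a^-1 b a b a) = tr(b a b a b^-1 a^5 b^-1) * tr(a) - tr(b a b a b^-1 a^5 b^-1 a)  (eliminate a^-1) = -x^6*y^2*z^2 + x^7*y*z + x^5*y^3*z + 2*x^5*y*z^3 - x^6*z^2 + 3*x^4*y^2*z^2 - x^4*z^4 - 8*x^5*y*z - 4*x^3*y^3*z - 7*x^3*y*z^3 + x^6 + 7*x^4*z^2 + 3*x^2*z^4 + 19*x^3*y*z + 3*x*y^3*z + 4*x*y*z^3 - 6*x^4 - 13*x^2*z^2 - y^2*z^2 - z^4 - 12*x*y*z + 9*x^2 + 4*z^2 - 2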